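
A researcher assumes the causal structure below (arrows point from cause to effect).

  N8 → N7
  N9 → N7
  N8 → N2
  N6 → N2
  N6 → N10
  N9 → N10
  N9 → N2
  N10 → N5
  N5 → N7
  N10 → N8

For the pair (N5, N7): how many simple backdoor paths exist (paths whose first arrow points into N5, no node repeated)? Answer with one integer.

A backdoor path from N5 to N7 is any simple undirected path whose first edge points into N5 (i.e. leaves N5 via a parent).
Parents of N5: {N10}.
Enumerating:
  P1: N5 <- N10 <- N6 -> N2 <- N9 -> N7
  P2: N5 <- N10 <- N6 -> N2 <- N8 -> N7
  P3: N5 <- N10 <- N9 -> N2 <- N8 -> N7
  P4: N5 <- N10 <- N9 -> N7
  P5: N5 <- N10 -> N8 -> N2 <- N9 -> N7
  P6: N5 <- N10 -> N8 -> N7
That exhausts the simple backdoor paths. Count: 6.

6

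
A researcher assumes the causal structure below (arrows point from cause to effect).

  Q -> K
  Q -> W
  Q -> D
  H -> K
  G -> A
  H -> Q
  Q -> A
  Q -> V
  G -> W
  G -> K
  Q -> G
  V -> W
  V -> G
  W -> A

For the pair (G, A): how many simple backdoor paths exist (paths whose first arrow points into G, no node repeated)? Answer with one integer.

A backdoor path from G to A is any simple undirected path whose first edge points into G (i.e. leaves G via a parent).
Parents of G: {Q, V}.
Enumerating:
  P1: G <- Q -> V -> W -> A
  P2: G <- Q -> W -> A
  P3: G <- Q -> A
  P4: G <- V <- Q -> W -> A
  P5: G <- V <- Q -> A
  P6: G <- V -> W <- Q -> A
  P7: G <- V -> W -> A
That exhausts the simple backdoor paths. Count: 7.

7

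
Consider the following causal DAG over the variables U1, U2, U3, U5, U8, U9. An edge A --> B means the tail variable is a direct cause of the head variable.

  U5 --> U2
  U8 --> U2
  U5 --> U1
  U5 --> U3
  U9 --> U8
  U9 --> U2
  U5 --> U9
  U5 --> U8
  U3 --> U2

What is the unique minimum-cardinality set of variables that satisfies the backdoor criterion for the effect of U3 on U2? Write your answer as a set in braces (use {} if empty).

Variables eligible for adjustment (non-descendants of U3, excluding U3 and U2): {U1, U5, U8, U9}.
Backdoor paths from U3 to U2:
  P1: U3 <- U5 -> U9 -> U8 -> U2
  P2: U3 <- U5 -> U9 -> U2
  P3: U3 <- U5 -> U8 <- U9 -> U2
  P4: U3 <- U5 -> U8 -> U2
  P5: U3 <- U5 -> U2
The empty set is not sufficient: P1 (U3 <- U5 -> U9 -> U8 -> U2) has no collider blocking it and no conditioned non-collider, so it is open.
Try {U5}:
  P1: blocked at fork node U5 ∈ conditioning set.
  P2: blocked at fork node U5 ∈ conditioning set.
  P3: blocked at fork node U5 ∈ conditioning set.
  P4: blocked at fork node U5 ∈ conditioning set.
  P5: blocked at fork node U5 ∈ conditioning set.
{U5} contains no descendant of U3 and blocks every backdoor path.
No other singleton works — e.g. {U9} leaves P4 open — so {U5} is the unique smallest valid adjustment set.

{U5}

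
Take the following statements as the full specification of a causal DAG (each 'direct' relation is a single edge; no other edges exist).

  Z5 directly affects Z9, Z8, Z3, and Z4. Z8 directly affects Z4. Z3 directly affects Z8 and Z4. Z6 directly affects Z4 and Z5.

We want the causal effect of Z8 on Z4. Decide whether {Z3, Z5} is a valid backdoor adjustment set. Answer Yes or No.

Backdoor paths from Z8 to Z4 (paths whose first edge points into Z8):
  P1: Z8 <- Z5 <- Z6 -> Z4
  P2: Z8 <- Z5 -> Z3 -> Z4
  P3: Z8 <- Z5 -> Z4
  P4: Z8 <- Z3 <- Z5 <- Z6 -> Z4
  P5: Z8 <- Z3 <- Z5 -> Z4
  P6: Z8 <- Z3 -> Z4
Condition 1 (no descendant of Z8 in the set): holds — descendants of Z8 are {Z4}; none are in {Z3, Z5}.
Condition 2 (every backdoor path blocked by {Z3, Z5}):
  P1: blocked at chain node Z5 ∈ conditioning set.
  P2: blocked at fork node Z5 ∈ conditioning set.
  P3: blocked at fork node Z5 ∈ conditioning set.
  P4: blocked at chain node Z3 ∈ conditioning set.
  P5: blocked at chain node Z3 ∈ conditioning set.
  P6: blocked at fork node Z3 ∈ conditioning set.
{Z3, Z5} satisfies the backdoor criterion.

Yes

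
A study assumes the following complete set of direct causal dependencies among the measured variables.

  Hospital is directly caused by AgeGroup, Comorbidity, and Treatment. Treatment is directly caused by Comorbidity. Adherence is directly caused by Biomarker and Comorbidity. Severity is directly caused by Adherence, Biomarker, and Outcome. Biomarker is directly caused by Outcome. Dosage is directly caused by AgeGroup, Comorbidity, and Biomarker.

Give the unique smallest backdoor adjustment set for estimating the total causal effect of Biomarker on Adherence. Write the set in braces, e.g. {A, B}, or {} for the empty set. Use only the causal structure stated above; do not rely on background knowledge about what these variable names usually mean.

{}

Variables eligible for adjustment (non-descendants of Biomarker, excluding Biomarker and Adherence): {AgeGroup, Comorbidity, Hospital, Outcome, Treatment}.
Backdoor paths from Biomarker to Adherence:
  P1: Biomarker <- Outcome -> Severity <- Adherence
Each backdoor path contains an unconditioned collider, so every path is already blocked with the empty conditioning set:
  P1: blocked at collider Severity (neither it nor any descendant is in the conditioning set).
The empty set is therefore the unique smallest valid set.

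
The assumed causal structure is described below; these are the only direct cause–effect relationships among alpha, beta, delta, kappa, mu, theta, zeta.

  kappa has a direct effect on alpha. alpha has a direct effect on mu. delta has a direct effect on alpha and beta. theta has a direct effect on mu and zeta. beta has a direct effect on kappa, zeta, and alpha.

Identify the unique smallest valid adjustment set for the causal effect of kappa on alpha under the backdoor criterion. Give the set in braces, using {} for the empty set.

{beta}

Variables eligible for adjustment (non-descendants of kappa, excluding kappa and alpha): {beta, delta, theta, zeta}.
Backdoor paths from kappa to alpha:
  P1: kappa <- beta <- delta -> alpha
  P2: kappa <- beta -> alpha
  P3: kappa <- beta -> zeta <- theta -> mu <- alpha
The empty set is not sufficient: P1 (kappa <- beta <- delta -> alpha) has no collider blocking it and no conditioned non-collider, so it is open.
Try {beta}:
  P1: blocked at chain node beta ∈ conditioning set.
  P2: blocked at fork node beta ∈ conditioning set.
  P3: blocked at fork node beta ∈ conditioning set.
{beta} contains no descendant of kappa and blocks every backdoor path.
No other singleton works — e.g. {delta} leaves P2 open — so {beta} is the unique smallest valid adjustment set.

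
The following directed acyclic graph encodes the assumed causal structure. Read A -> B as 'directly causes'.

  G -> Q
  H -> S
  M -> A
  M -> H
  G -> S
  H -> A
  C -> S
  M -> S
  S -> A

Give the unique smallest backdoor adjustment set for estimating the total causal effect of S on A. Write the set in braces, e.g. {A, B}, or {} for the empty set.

Variables eligible for adjustment (non-descendants of S, excluding S and A): {C, G, H, M, Q}.
Backdoor paths from S to A:
  P1: S <- M -> H -> A
  P2: S <- M -> A
  P3: S <- H <- M -> A
  P4: S <- H -> A
The empty set is not sufficient: P1 (S <- M -> H -> A) has no collider blocking it and no conditioned non-collider, so it is open.
Try {H, M}:
  P1: blocked at fork node M ∈ conditioning set.
  P2: blocked at fork node M ∈ conditioning set.
  P3: blocked at chain node H ∈ conditioning set.
  P4: blocked at fork node H ∈ conditioning set.
{H, M} contains no descendant of S and blocks every backdoor path.
Every element of {H, M} is needed (dropping H leaves P4 open; dropping M leaves P2 open), so no proper subset is valid.
Among all size-2 subsets of the eligible variables, only {H, M} blocks every backdoor path, so it is the unique smallest valid adjustment set.

{H, M}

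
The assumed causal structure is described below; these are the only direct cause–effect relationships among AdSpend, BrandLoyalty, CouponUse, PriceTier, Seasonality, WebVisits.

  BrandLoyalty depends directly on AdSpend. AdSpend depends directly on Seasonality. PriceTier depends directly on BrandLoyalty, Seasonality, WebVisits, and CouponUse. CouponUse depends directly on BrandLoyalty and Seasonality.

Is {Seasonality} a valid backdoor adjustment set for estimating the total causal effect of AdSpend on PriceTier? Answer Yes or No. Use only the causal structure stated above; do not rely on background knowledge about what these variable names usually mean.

Backdoor paths from AdSpend to PriceTier (paths whose first edge points into AdSpend):
  P1: AdSpend <- Seasonality -> CouponUse <- BrandLoyalty -> PriceTier
  P2: AdSpend <- Seasonality -> CouponUse -> PriceTier
  P3: AdSpend <- Seasonality -> PriceTier
Condition 1 (no descendant of AdSpend in the set): holds — descendants of AdSpend are {BrandLoyalty, CouponUse, PriceTier}; none are in {Seasonality}.
Condition 2 (every backdoor path blocked by {Seasonality}):
  P1: blocked at fork node Seasonality ∈ conditioning set.
  P2: blocked at fork node Seasonality ∈ conditioning set.
  P3: blocked at fork node Seasonality ∈ conditioning set.
{Seasonality} satisfies the backdoor criterion.

Yes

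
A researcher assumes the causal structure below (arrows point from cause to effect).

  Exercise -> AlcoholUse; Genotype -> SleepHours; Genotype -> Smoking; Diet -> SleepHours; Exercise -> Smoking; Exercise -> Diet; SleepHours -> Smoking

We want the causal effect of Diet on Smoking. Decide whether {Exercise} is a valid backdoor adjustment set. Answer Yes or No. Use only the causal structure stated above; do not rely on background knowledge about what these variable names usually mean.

Yes

Backdoor paths from Diet to Smoking (paths whose first edge points into Diet):
  P1: Diet <- Exercise -> Smoking
Condition 1 (no descendant of Diet in the set): holds — descendants of Diet are {SleepHours, Smoking}; none are in {Exercise}.
Condition 2 (every backdoor path blocked by {Exercise}):
  P1: blocked at fork node Exercise ∈ conditioning set.
{Exercise} satisfies the backdoor criterion.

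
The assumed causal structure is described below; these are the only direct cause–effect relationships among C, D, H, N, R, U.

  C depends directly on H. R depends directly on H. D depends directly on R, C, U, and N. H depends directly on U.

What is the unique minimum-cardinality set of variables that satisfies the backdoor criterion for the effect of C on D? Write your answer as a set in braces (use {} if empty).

{H}

Variables eligible for adjustment (non-descendants of C, excluding C and D): {H, N, R, U}.
Backdoor paths from C to D:
  P1: C <- H <- U -> D
  P2: C <- H -> R -> D
The empty set is not sufficient: P1 (C <- H <- U -> D) has no collider blocking it and no conditioned non-collider, so it is open.
Try {H}:
  P1: blocked at chain node H ∈ conditioning set.
  P2: blocked at fork node H ∈ conditioning set.
{H} contains no descendant of C and blocks every backdoor path.
No other singleton works — e.g. {U} leaves P2 open — so {H} is the unique smallest valid adjustment set.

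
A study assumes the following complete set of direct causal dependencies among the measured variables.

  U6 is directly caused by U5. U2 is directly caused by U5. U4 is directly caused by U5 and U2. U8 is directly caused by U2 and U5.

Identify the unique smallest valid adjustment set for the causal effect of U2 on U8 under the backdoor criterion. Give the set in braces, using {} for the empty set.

Variables eligible for adjustment (non-descendants of U2, excluding U2 and U8): {U5, U6}.
Backdoor paths from U2 to U8:
  P1: U2 <- U5 -> U8
The empty set is not sufficient: P1 (U2 <- U5 -> U8) has no collider blocking it and no conditioned non-collider, so it is open.
Try {U5}:
  P1: blocked at fork node U5 ∈ conditioning set.
{U5} contains no descendant of U2 and blocks every backdoor path.
No other singleton works — e.g. {U6} leaves P1 open — so {U5} is the unique smallest valid adjustment set.

{U5}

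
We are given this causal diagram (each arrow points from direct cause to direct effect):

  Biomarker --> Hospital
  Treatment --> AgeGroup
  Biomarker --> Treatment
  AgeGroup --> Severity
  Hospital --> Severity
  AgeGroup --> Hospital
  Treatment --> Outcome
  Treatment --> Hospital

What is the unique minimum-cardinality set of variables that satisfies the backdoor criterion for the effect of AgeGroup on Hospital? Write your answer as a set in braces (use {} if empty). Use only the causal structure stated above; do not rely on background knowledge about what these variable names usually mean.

{Treatment}

Variables eligible for adjustment (non-descendants of AgeGroup, excluding AgeGroup and Hospital): {Biomarker, Outcome, Treatment}.
Backdoor paths from AgeGroup to Hospital:
  P1: AgeGroup <- Treatment <- Biomarker -> Hospital
  P2: AgeGroup <- Treatment -> Hospital
The empty set is not sufficient: P1 (AgeGroup <- Treatment <- Biomarker -> Hospital) has no collider blocking it and no conditioned non-collider, so it is open.
Try {Treatment}:
  P1: blocked at chain node Treatment ∈ conditioning set.
  P2: blocked at fork node Treatment ∈ conditioning set.
{Treatment} contains no descendant of AgeGroup and blocks every backdoor path.
No other singleton works — e.g. {Biomarker} leaves P2 open — so {Treatment} is the unique smallest valid adjustment set.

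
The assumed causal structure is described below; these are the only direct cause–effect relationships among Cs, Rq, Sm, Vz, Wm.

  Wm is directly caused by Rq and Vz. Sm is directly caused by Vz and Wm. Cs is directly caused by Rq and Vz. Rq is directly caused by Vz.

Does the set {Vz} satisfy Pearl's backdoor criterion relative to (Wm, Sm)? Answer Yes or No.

Backdoor paths from Wm to Sm (paths whose first edge points into Wm):
  P1: Wm <- Vz -> Sm
  P2: Wm <- Rq <- Vz -> Sm
  P3: Wm <- Rq -> Cs <- Vz -> Sm
Condition 1 (no descendant of Wm in the set): holds — descendants of Wm are {Sm}; none are in {Vz}.
Condition 2 (every backdoor path blocked by {Vz}):
  P1: blocked at fork node Vz ∈ conditioning set.
  P2: blocked at fork node Vz ∈ conditioning set.
  P3: blocked at collider Cs (neither it nor any descendant is in the conditioning set).
{Vz} satisfies the backdoor criterion.

Yes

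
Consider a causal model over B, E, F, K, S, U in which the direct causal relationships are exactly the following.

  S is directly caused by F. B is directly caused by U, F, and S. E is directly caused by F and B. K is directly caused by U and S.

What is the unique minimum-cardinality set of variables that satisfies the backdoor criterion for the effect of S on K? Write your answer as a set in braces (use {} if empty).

{}

Variables eligible for adjustment (non-descendants of S, excluding S and K): {F, U}.
Backdoor paths from S to K:
  P1: S <- F -> B <- U -> K
  P2: S <- F -> E <- B <- U -> K
Each backdoor path contains an unconditioned collider, so every path is already blocked with the empty conditioning set:
  P1: blocked at collider B (neither it nor any descendant is in the conditioning set).
  P2: blocked at collider E (neither it nor any descendant is in the conditioning set).
The empty set is therefore the unique smallest valid set.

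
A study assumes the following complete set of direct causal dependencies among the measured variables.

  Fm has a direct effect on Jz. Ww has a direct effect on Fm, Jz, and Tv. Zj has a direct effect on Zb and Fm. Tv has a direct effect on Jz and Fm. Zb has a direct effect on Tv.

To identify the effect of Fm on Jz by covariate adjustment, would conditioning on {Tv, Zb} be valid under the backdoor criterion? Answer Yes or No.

Backdoor paths from Fm to Jz (paths whose first edge points into Fm):
  P1: Fm <- Zj -> Zb -> Tv <- Ww -> Jz
  P2: Fm <- Zj -> Zb -> Tv -> Jz
  P3: Fm <- Ww -> Tv -> Jz
  P4: Fm <- Ww -> Jz
  P5: Fm <- Tv <- Ww -> Jz
  P6: Fm <- Tv -> Jz
Condition 1 (no descendant of Fm in the set): holds — descendants of Fm are {Jz}; none are in {Tv, Zb}.
Condition 2 (every backdoor path blocked by {Tv, Zb}):
  P1: blocked at chain node Zb ∈ conditioning set.
  P2: blocked at chain node Zb ∈ conditioning set.
  P3: blocked at chain node Tv ∈ conditioning set.
  P4: open — no interior node is in the conditioning set.
  P5: blocked at chain node Tv ∈ conditioning set.
  P6: blocked at fork node Tv ∈ conditioning set.
{Tv, Zb} does not satisfy the backdoor criterion.

No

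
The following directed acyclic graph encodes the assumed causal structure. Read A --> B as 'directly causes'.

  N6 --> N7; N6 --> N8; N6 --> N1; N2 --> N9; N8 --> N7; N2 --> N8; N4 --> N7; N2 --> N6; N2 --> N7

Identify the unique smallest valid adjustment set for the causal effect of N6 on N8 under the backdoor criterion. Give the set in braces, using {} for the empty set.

Variables eligible for adjustment (non-descendants of N6, excluding N6 and N8): {N2, N4, N9}.
Backdoor paths from N6 to N8:
  P1: N6 <- N2 -> N8
  P2: N6 <- N2 -> N7 <- N8
The empty set is not sufficient: P1 (N6 <- N2 -> N8) has no collider blocking it and no conditioned non-collider, so it is open.
Try {N2}:
  P1: blocked at fork node N2 ∈ conditioning set.
  P2: blocked at fork node N2 ∈ conditioning set.
{N2} contains no descendant of N6 and blocks every backdoor path.
No other singleton works — e.g. {N4} leaves P1 open — so {N2} is the unique smallest valid adjustment set.

{N2}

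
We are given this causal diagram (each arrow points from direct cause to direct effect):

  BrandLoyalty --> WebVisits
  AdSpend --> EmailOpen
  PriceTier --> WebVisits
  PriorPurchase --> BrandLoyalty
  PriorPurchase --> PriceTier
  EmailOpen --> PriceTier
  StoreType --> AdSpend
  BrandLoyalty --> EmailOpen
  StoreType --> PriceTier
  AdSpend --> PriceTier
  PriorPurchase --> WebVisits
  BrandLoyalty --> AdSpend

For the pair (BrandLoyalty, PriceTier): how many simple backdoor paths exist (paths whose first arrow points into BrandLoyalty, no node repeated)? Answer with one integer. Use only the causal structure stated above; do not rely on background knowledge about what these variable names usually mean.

A backdoor path from BrandLoyalty to PriceTier is any simple undirected path whose first edge points into BrandLoyalty (i.e. leaves BrandLoyalty via a parent).
Parents of BrandLoyalty: {PriorPurchase}.
Enumerating:
  P1: BrandLoyalty <- PriorPurchase -> PriceTier
  P2: BrandLoyalty <- PriorPurchase -> WebVisits <- PriceTier
That exhausts the simple backdoor paths. Count: 2.

2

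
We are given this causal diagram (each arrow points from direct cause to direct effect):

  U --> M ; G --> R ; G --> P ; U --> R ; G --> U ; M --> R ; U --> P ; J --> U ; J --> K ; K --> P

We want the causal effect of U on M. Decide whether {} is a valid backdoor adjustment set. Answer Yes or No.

Yes

Backdoor paths from U to M (paths whose first edge points into U):
  P1: U <- J -> K -> P <- G -> R <- M
  P2: U <- G -> R <- M
Condition 1 (no descendant of U in the set): holds — descendants of U are {M, P, R}; none are in {}.
Condition 2 (every backdoor path blocked by {}):
  P1: blocked at collider P (neither it nor any descendant is in the conditioning set).
  P2: blocked at collider R (neither it nor any descendant is in the conditioning set).
{} satisfies the backdoor criterion.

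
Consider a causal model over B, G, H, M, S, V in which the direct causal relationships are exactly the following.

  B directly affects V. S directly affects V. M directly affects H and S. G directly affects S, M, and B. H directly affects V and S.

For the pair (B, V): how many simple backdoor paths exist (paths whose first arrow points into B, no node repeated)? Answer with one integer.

A backdoor path from B to V is any simple undirected path whose first edge points into B (i.e. leaves B via a parent).
Parents of B: {G}.
Enumerating:
  P1: B <- G -> M -> H -> S -> V
  P2: B <- G -> M -> H -> V
  P3: B <- G -> M -> S <- H -> V
  P4: B <- G -> M -> S -> V
  P5: B <- G -> S <- M -> H -> V
  P6: B <- G -> S <- H -> V
  P7: B <- G -> S -> V
That exhausts the simple backdoor paths. Count: 7.

7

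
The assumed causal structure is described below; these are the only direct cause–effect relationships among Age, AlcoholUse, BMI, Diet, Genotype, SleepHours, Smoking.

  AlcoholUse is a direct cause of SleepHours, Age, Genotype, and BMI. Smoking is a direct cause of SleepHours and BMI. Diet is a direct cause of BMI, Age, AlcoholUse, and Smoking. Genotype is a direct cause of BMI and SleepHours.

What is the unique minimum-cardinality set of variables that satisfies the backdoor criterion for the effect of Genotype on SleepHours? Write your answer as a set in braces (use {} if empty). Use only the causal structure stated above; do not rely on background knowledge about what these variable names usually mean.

Variables eligible for adjustment (non-descendants of Genotype, excluding Genotype and SleepHours): {Age, AlcoholUse, Diet, Smoking}.
Backdoor paths from Genotype to SleepHours:
  P1: Genotype <- AlcoholUse <- Diet -> Smoking -> SleepHours
  P2: Genotype <- AlcoholUse <- Diet -> BMI <- Smoking -> SleepHours
  P3: Genotype <- AlcoholUse -> Age <- Diet -> Smoking -> SleepHours
  P4: Genotype <- AlcoholUse -> Age <- Diet -> BMI <- Smoking -> SleepHours
  P5: Genotype <- AlcoholUse -> BMI <- Diet -> Smoking -> SleepHours
  P6: Genotype <- AlcoholUse -> BMI <- Smoking -> SleepHours
  P7: Genotype <- AlcoholUse -> SleepHours
The empty set is not sufficient: P1 (Genotype <- AlcoholUse <- Diet -> Smoking -> SleepHours) has no collider blocking it and no conditioned non-collider, so it is open.
Try {AlcoholUse}:
  P1: blocked at chain node AlcoholUse ∈ conditioning set.
  P2: blocked at chain node AlcoholUse ∈ conditioning set.
  P3: blocked at fork node AlcoholUse ∈ conditioning set.
  P4: blocked at fork node AlcoholUse ∈ conditioning set.
  P5: blocked at fork node AlcoholUse ∈ conditioning set.
  P6: blocked at fork node AlcoholUse ∈ conditioning set.
  P7: blocked at fork node AlcoholUse ∈ conditioning set.
{AlcoholUse} contains no descendant of Genotype and blocks every backdoor path.
No other singleton works — e.g. {Diet} leaves P7 open — so {AlcoholUse} is the unique smallest valid adjustment set.

{AlcoholUse}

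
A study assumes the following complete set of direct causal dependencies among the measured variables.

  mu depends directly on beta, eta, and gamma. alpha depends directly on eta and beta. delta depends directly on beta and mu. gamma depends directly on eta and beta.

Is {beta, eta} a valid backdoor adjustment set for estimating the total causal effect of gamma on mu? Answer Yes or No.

Yes

Backdoor paths from gamma to mu (paths whose first edge points into gamma):
  P1: gamma <- eta -> alpha <- beta -> mu
  P2: gamma <- eta -> alpha <- beta -> delta <- mu
  P3: gamma <- eta -> mu
  P4: gamma <- beta -> alpha <- eta -> mu
  P5: gamma <- beta -> mu
  P6: gamma <- beta -> delta <- mu
Condition 1 (no descendant of gamma in the set): holds — descendants of gamma are {delta, mu}; none are in {beta, eta}.
Condition 2 (every backdoor path blocked by {beta, eta}):
  P1: blocked at fork node eta ∈ conditioning set.
  P2: blocked at fork node eta ∈ conditioning set.
  P3: blocked at fork node eta ∈ conditioning set.
  P4: blocked at fork node beta ∈ conditioning set.
  P5: blocked at fork node beta ∈ conditioning set.
  P6: blocked at fork node beta ∈ conditioning set.
{beta, eta} satisfies the backdoor criterion.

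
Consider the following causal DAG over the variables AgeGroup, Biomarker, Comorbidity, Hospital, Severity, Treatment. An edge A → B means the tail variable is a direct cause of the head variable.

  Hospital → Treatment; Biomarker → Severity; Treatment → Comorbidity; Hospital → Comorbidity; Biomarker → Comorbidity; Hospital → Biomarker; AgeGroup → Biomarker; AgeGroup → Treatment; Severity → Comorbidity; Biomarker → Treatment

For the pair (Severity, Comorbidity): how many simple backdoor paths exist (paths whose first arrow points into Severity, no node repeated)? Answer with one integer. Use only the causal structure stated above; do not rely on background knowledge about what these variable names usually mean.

A backdoor path from Severity to Comorbidity is any simple undirected path whose first edge points into Severity (i.e. leaves Severity via a parent).
Parents of Severity: {Biomarker}.
Enumerating:
  P1: Severity <- Biomarker <- AgeGroup -> Treatment <- Hospital -> Comorbidity
  P2: Severity <- Biomarker <- AgeGroup -> Treatment -> Comorbidity
  P3: Severity <- Biomarker <- Hospital -> Treatment -> Comorbidity
  P4: Severity <- Biomarker <- Hospital -> Comorbidity
  P5: Severity <- Biomarker -> Treatment <- Hospital -> Comorbidity
  P6: Severity <- Biomarker -> Treatment -> Comorbidity
  P7: Severity <- Biomarker -> Comorbidity
That exhausts the simple backdoor paths. Count: 7.

7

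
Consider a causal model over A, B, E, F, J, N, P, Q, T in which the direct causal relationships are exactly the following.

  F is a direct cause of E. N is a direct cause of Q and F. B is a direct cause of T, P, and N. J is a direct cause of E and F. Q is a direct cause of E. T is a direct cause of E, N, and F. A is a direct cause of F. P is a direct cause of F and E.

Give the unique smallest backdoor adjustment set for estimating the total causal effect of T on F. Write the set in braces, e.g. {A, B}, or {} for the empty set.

Variables eligible for adjustment (non-descendants of T, excluding T and F): {A, B, J, P}.
Backdoor paths from T to F:
  P1: T <- B -> N -> F
  P2: T <- B -> N -> Q -> E <- J -> F
  P3: T <- B -> N -> Q -> E <- P -> F
  P4: T <- B -> N -> Q -> E <- F
  P5: T <- B -> P -> F
  P6: T <- B -> P -> E <- J -> F
  P7: T <- B -> P -> E <- F
  P8: T <- B -> P -> E <- Q <- N -> F
The empty set is not sufficient: P1 (T <- B -> N -> F) has no collider blocking it and no conditioned non-collider, so it is open.
Try {B}:
  P1: blocked at fork node B ∈ conditioning set.
  P2: blocked at fork node B ∈ conditioning set.
  P3: blocked at fork node B ∈ conditioning set.
  P4: blocked at fork node B ∈ conditioning set.
  P5: blocked at fork node B ∈ conditioning set.
  P6: blocked at fork node B ∈ conditioning set.
  P7: blocked at fork node B ∈ conditioning set.
  P8: blocked at fork node B ∈ conditioning set.
{B} contains no descendant of T and blocks every backdoor path.
No other singleton works — e.g. {J} leaves P1 open — so {B} is the unique smallest valid adjustment set.

{B}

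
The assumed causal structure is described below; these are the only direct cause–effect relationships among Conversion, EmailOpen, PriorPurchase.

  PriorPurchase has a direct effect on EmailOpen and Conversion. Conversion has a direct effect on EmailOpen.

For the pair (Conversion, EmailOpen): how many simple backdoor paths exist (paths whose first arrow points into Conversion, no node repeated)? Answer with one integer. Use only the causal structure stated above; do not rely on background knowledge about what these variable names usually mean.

A backdoor path from Conversion to EmailOpen is any simple undirected path whose first edge points into Conversion (i.e. leaves Conversion via a parent).
Parents of Conversion: {PriorPurchase}.
Enumerating:
  P1: Conversion <- PriorPurchase -> EmailOpen
That exhausts the simple backdoor paths. Count: 1.

1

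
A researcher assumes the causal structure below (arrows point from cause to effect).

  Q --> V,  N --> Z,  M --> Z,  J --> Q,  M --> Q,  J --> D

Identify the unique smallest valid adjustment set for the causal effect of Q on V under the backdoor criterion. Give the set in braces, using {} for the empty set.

{}

Variables eligible for adjustment (non-descendants of Q, excluding Q and V): {D, J, M, N, Z}.
Backdoor paths from Q to V:
  (none)
With no backdoor paths the empty set already satisfies the criterion, and it is trivially minimal.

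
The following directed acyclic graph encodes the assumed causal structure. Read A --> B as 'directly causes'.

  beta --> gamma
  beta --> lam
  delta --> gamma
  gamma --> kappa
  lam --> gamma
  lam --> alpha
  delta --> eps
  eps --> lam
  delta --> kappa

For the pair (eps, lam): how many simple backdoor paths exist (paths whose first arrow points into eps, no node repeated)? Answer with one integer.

A backdoor path from eps to lam is any simple undirected path whose first edge points into eps (i.e. leaves eps via a parent).
Parents of eps: {delta}.
Enumerating:
  P1: eps <- delta -> gamma <- beta -> lam
  P2: eps <- delta -> gamma <- lam
  P3: eps <- delta -> kappa <- gamma <- beta -> lam
  P4: eps <- delta -> kappa <- gamma <- lam
That exhausts the simple backdoor paths. Count: 4.

4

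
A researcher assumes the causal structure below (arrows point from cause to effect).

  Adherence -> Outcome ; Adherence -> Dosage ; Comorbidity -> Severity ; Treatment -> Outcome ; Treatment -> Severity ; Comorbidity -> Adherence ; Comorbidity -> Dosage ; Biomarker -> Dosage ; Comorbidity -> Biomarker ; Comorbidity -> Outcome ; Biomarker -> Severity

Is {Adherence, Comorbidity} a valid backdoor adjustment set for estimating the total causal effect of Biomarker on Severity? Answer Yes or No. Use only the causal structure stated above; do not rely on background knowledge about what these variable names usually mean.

Yes

Backdoor paths from Biomarker to Severity (paths whose first edge points into Biomarker):
  P1: Biomarker <- Comorbidity -> Adherence -> Outcome <- Treatment -> Severity
  P2: Biomarker <- Comorbidity -> Outcome <- Treatment -> Severity
  P3: Biomarker <- Comorbidity -> Dosage <- Adherence -> Outcome <- Treatment -> Severity
  P4: Biomarker <- Comorbidity -> Severity
Condition 1 (no descendant of Biomarker in the set): holds — descendants of Biomarker are {Dosage, Severity}; none are in {Adherence, Comorbidity}.
Condition 2 (every backdoor path blocked by {Adherence, Comorbidity}):
  P1: blocked at fork node Comorbidity ∈ conditioning set.
  P2: blocked at fork node Comorbidity ∈ conditioning set.
  P3: blocked at fork node Comorbidity ∈ conditioning set.
  P4: blocked at fork node Comorbidity ∈ conditioning set.
{Adherence, Comorbidity} satisfies the backdoor criterion.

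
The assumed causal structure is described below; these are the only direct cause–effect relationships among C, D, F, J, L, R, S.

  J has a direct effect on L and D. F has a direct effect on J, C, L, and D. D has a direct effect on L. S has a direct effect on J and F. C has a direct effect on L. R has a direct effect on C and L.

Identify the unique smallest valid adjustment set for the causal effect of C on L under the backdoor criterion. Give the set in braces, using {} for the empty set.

Variables eligible for adjustment (non-descendants of C, excluding C and L): {D, F, J, R, S}.
Backdoor paths from C to L:
  P1: C <- F <- S -> J -> D -> L
  P2: C <- F <- S -> J -> L
  P3: C <- F -> J -> D -> L
  P4: C <- F -> J -> L
  P5: C <- F -> D <- J -> L
  P6: C <- F -> D -> L
  P7: C <- F -> L
  P8: C <- R -> L
The empty set is not sufficient: P1 (C <- F <- S -> J -> D -> L) has no collider blocking it and no conditioned non-collider, so it is open.
Try {F, R}:
  P1: blocked at chain node F ∈ conditioning set.
  P2: blocked at chain node F ∈ conditioning set.
  P3: blocked at fork node F ∈ conditioning set.
  P4: blocked at fork node F ∈ conditioning set.
  P5: blocked at fork node F ∈ conditioning set.
  P6: blocked at fork node F ∈ conditioning set.
  P7: blocked at fork node F ∈ conditioning set.
  P8: blocked at fork node R ∈ conditioning set.
{F, R} contains no descendant of C and blocks every backdoor path.
Every element of {F, R} is needed (dropping F leaves P1 open; dropping R leaves P8 open), so no proper subset is valid.
Among all size-2 subsets of the eligible variables, only {F, R} blocks every backdoor path, so it is the unique smallest valid adjustment set.

{F, R}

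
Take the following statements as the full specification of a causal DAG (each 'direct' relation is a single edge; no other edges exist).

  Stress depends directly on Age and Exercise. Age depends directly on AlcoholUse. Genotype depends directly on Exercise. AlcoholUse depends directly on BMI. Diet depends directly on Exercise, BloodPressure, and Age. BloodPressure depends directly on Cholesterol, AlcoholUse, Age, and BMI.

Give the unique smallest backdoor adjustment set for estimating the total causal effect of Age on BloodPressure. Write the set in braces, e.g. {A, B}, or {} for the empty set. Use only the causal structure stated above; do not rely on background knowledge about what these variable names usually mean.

{AlcoholUse}

Variables eligible for adjustment (non-descendants of Age, excluding Age and BloodPressure): {AlcoholUse, BMI, Cholesterol, Exercise, Genotype}.
Backdoor paths from Age to BloodPressure:
  P1: Age <- AlcoholUse <- BMI -> BloodPressure
  P2: Age <- AlcoholUse -> BloodPressure
The empty set is not sufficient: P1 (Age <- AlcoholUse <- BMI -> BloodPressure) has no collider blocking it and no conditioned non-collider, so it is open.
Try {AlcoholUse}:
  P1: blocked at chain node AlcoholUse ∈ conditioning set.
  P2: blocked at fork node AlcoholUse ∈ conditioning set.
{AlcoholUse} contains no descendant of Age and blocks every backdoor path.
No other singleton works — e.g. {BMI} leaves P2 open — so {AlcoholUse} is the unique smallest valid adjustment set.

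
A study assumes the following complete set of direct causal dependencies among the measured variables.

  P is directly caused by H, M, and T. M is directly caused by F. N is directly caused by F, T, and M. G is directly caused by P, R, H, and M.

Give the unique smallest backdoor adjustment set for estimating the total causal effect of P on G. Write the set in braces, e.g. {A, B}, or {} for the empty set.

{H, M}

Variables eligible for adjustment (non-descendants of P, excluding P and G): {F, H, M, N, R, T}.
Backdoor paths from P to G:
  P1: P <- H -> G
  P2: P <- T -> N <- F -> M -> G
  P3: P <- T -> N <- M -> G
  P4: P <- M -> G
The empty set is not sufficient: P1 (P <- H -> G) has no collider blocking it and no conditioned non-collider, so it is open.
Try {H, M}:
  P1: blocked at fork node H ∈ conditioning set.
  P2: blocked at collider N (neither it nor any descendant is in the conditioning set).
  P3: blocked at collider N (neither it nor any descendant is in the conditioning set).
  P4: blocked at fork node M ∈ conditioning set.
{H, M} contains no descendant of P and blocks every backdoor path.
Every element of {H, M} is needed (dropping H leaves P1 open; dropping M leaves P4 open), so no proper subset is valid.
Among all size-2 subsets of the eligible variables, only {H, M} blocks every backdoor path, so it is the unique smallest valid adjustment set.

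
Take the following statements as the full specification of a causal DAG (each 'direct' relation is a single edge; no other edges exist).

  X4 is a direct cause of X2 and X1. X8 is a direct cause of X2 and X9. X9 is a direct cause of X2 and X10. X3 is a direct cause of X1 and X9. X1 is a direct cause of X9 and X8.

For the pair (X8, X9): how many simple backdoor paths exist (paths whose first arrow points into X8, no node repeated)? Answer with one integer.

3

A backdoor path from X8 to X9 is any simple undirected path whose first edge points into X8 (i.e. leaves X8 via a parent).
Parents of X8: {X1}.
Enumerating:
  P1: X8 <- X1 <- X4 -> X2 <- X9
  P2: X8 <- X1 <- X3 -> X9
  P3: X8 <- X1 -> X9
That exhausts the simple backdoor paths. Count: 3.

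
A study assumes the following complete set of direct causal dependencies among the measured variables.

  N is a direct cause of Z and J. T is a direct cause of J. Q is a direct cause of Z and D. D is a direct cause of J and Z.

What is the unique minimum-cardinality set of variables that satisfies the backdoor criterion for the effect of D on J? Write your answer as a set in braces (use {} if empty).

{}

Variables eligible for adjustment (non-descendants of D, excluding D and J): {N, Q, T}.
Backdoor paths from D to J:
  P1: D <- Q -> Z <- N -> J
Each backdoor path contains an unconditioned collider, so every path is already blocked with the empty conditioning set:
  P1: blocked at collider Z (neither it nor any descendant is in the conditioning set).
The empty set is therefore the unique smallest valid set.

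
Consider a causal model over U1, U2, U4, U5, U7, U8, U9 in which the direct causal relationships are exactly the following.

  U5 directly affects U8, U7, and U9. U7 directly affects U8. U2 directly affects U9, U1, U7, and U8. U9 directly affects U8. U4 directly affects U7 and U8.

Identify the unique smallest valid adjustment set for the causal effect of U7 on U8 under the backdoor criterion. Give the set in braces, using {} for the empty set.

Variables eligible for adjustment (non-descendants of U7, excluding U7 and U8): {U1, U2, U4, U5, U9}.
Backdoor paths from U7 to U8:
  P1: U7 <- U5 -> U9 <- U2 -> U8
  P2: U7 <- U5 -> U9 -> U8
  P3: U7 <- U5 -> U8
  P4: U7 <- U4 -> U8
  P5: U7 <- U2 -> U9 <- U5 -> U8
  P6: U7 <- U2 -> U9 -> U8
  P7: U7 <- U2 -> U8
The empty set is not sufficient: P2 (U7 <- U5 -> U9 -> U8) has no collider blocking it and no conditioned non-collider, so it is open.
Try {U2, U4, U5}:
  P1: blocked at fork node U5 ∈ conditioning set.
  P2: blocked at fork node U5 ∈ conditioning set.
  P3: blocked at fork node U5 ∈ conditioning set.
  P4: blocked at fork node U4 ∈ conditioning set.
  P5: blocked at fork node U2 ∈ conditioning set.
  P6: blocked at fork node U2 ∈ conditioning set.
  P7: blocked at fork node U2 ∈ conditioning set.
{U2, U4, U5} contains no descendant of U7 and blocks every backdoor path.
Every element of {U2, U4, U5} is needed (dropping U2 leaves P6 open; dropping U4 leaves P4 open; dropping U5 leaves P2 open), so no proper subset is valid.
Among all size-3 subsets of the eligible variables, only {U2, U4, U5} blocks every backdoor path, so it is the unique smallest valid adjustment set.

{U2, U4, U5}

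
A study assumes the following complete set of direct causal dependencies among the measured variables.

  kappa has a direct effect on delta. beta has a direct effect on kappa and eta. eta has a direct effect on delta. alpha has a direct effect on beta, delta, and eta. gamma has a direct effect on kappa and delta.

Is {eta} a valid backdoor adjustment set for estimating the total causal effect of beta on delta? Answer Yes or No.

No

Backdoor paths from beta to delta (paths whose first edge points into beta):
  P1: beta <- alpha -> eta -> delta
  P2: beta <- alpha -> delta
Condition 1 (no descendant of beta in the set): FAILS — eta is a descendant of beta.
Condition 2 (every backdoor path blocked by {eta}):
  P1: blocked at chain node eta ∈ conditioning set.
  P2: open — no interior node is in the conditioning set.
{eta} does not satisfy the backdoor criterion.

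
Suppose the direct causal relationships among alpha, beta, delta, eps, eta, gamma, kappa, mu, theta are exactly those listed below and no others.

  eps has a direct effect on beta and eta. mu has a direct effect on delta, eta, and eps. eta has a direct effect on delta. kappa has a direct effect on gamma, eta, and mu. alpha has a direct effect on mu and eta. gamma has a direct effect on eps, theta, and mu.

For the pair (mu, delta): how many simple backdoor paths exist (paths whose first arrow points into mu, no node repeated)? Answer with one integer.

5

A backdoor path from mu to delta is any simple undirected path whose first edge points into mu (i.e. leaves mu via a parent).
Parents of mu: {alpha, gamma, kappa}.
Enumerating:
  P1: mu <- kappa -> gamma -> eps -> eta -> delta
  P2: mu <- kappa -> eta -> delta
  P3: mu <- alpha -> eta -> delta
  P4: mu <- gamma <- kappa -> eta -> delta
  P5: mu <- gamma -> eps -> eta -> delta
That exhausts the simple backdoor paths. Count: 5.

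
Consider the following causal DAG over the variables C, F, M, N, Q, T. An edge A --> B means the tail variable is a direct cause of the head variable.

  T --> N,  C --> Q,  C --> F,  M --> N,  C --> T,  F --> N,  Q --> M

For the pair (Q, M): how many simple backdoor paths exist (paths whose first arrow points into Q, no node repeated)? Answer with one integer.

2

A backdoor path from Q to M is any simple undirected path whose first edge points into Q (i.e. leaves Q via a parent).
Parents of Q: {C}.
Enumerating:
  P1: Q <- C -> F -> N <- M
  P2: Q <- C -> T -> N <- M
That exhausts the simple backdoor paths. Count: 2.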